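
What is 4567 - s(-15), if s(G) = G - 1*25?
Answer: 4607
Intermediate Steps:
s(G) = -25 + G (s(G) = G - 25 = -25 + G)
4567 - s(-15) = 4567 - (-25 - 15) = 4567 - 1*(-40) = 4567 + 40 = 4607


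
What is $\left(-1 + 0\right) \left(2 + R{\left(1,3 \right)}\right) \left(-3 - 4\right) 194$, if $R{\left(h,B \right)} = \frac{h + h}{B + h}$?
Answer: $3395$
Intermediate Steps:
$R{\left(h,B \right)} = \frac{2 h}{B + h}$
$\left(-1 + 0\right) \left(2 + R{\left(1,3 \right)}\right) \left(-3 - 4\right) 194 = \left(-1 + 0\right) \left(2 + 2 \cdot 1 \frac{1}{3 + 1}\right) \left(-3 - 4\right) 194 = - (2 + 2 \cdot 1 \cdot \frac{1}{4}) \left(-7\right) 194 = - (2 + \frac{1}{2}) \left(-7\right) 194 = \left(-1\right) \frac{5}{2} \left(-7\right) 194 = \left(- \frac{5}{2}\right) \left(-7\right) 194 = \frac{35}{2} \cdot 194 = 3395$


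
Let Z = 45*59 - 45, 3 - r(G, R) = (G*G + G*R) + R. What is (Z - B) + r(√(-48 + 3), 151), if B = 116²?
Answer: -10949 - 453*I*√5 ≈ -10949.0 - 1012.9*I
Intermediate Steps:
r(G, R) = 3 - R - G² - G*R (r(G, R) = 3 - ((G*G + G*R) + R) = 3 - ((G² + G*R) + R) = 3 - (R + G² + G*R) = 3 + (-R - G² - G*R) = 3 - R - G² - G*R)
B = 13456
Z = 2610 (Z = 2655 - 45 = 2610)
(Z - B) + r(√(-48 + 3), 151) = (2610 - 1*13456) + (3 - 1*151 - (√(-48 + 3))² - 1*√(-48 + 3)*151) = (2610 - 13456) + (3 - 151 - (√(-45))² - 1*√(-45)*151) = -10846 + (3 - 151 - (3*I*√5)² - 1*3*I*√5*151) = -10846 + (3 - 151 - 1*(-45) - 453*I*√5) = -10846 + (3 - 151 + 45 - 453*I*√5) = -10846 + (-103 - 453*I*√5) = -10949 - 453*I*√5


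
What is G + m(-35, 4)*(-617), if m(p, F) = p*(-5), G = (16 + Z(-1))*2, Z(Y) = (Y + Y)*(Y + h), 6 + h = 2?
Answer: -107923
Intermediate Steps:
h = -4 (h = -6 + 2 = -4)
Z(Y) = 2*Y*(-4 + Y) (Z(Y) = (Y + Y)*(Y - 4) = (2*Y)*(-4 + Y) = 2*Y*(-4 + Y))
G = 52 (G = (16 + 2*(-1)*(-4 - 1))*2 = (16 + 2*(-1)*(-5))*2 = (16 + 10)*2 = 26*2 = 52)
m(p, F) = -5*p
G + m(-35, 4)*(-617) = 52 - 5*(-35)*(-617) = 52 + 175*(-617) = 52 - 107975 = -107923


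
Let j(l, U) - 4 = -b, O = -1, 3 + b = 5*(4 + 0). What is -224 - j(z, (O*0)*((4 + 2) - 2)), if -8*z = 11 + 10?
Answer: -211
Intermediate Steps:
z = -21/8 (z = -(11 + 10)/8 = -⅛*21 = -21/8 ≈ -2.6250)
b = 17 (b = -3 + 5*(4 + 0) = -3 + 5*4 = -3 + 20 = 17)
j(l, U) = -13 (j(l, U) = 4 - 1*17 = 4 - 17 = -13)
-224 - j(z, (O*0)*((4 + 2) - 2)) = -224 - 1*(-13) = -224 + 13 = -211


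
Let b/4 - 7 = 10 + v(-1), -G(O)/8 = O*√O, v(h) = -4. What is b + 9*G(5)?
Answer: 52 - 360*√5 ≈ -752.98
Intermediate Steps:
G(O) = -8*O^(3/2) (G(O) = -8*O*√O = -8*O^(3/2))
b = 52 (b = 28 + 4*(10 - 4) = 28 + 4*6 = 28 + 24 = 52)
b + 9*G(5) = 52 + 9*(-40*√5) = 52 - 360*√5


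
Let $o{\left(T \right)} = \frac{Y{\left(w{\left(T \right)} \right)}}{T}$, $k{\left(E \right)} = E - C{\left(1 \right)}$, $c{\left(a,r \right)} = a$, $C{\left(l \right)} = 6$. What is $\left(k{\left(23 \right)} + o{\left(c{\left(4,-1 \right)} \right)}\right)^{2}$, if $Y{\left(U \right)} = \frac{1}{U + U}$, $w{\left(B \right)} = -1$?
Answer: $\frac{18225}{64} \approx 284.77$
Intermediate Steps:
$Y{\left(U \right)} = \frac{1}{2 U}$
$k{\left(E \right)} = -6 + E$ ($k{\left(E \right)} = E - 6 = -6 + E$)
$o{\left(T \right)} = - \frac{1}{2 T}$ ($o{\left(T \right)} = \frac{\frac{1}{2} \frac{1}{-1}}{T} = \frac{\frac{1}{2} \left(-1\right)}{T} = - \frac{1}{2 T}$)
$\left(k{\left(23 \right)} + o{\left(c{\left(4,-1 \right)} \right)}\right)^{2} = \left(\left(-6 + 23\right) - \frac{1}{2 \cdot 4}\right)^{2} = \left(17 - \frac{1}{8}\right)^{2} = \left(\frac{135}{8}\right)^{2} = \frac{18225}{64}$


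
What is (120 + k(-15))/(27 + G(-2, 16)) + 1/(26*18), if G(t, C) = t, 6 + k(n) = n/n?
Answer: 10769/2340 ≈ 4.6021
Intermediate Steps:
k(n) = -5 (k(n) = -6 + n/n = -6 + 1 = -5)
(120 + k(-15))/(27 + G(-2, 16)) + 1/(26*18) = (120 - 5)/(27 - 2) + 1/(26*18) = 115/25 + 1/468 = 115*(1/25) + 1/468 = 23/5 + 1/468 = 10769/2340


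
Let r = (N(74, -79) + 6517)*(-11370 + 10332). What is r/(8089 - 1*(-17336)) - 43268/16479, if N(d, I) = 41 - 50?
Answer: -12491193724/46553175 ≈ -268.32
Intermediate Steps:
N(d, I) = -9
r = -6755304 (r = (-9 + 6517)*(-11370 + 10332) = 6508*(-1038) = -6755304)
r/(8089 - 1*(-17336)) - 43268/16479 = -6755304/(8089 - 1*(-17336)) - 43268/16479 = -6755304/(8089 + 17336) - 43268*1/16479 = -6755304/25425 - 43268/16479 = -6755304*1/25425 - 43268/16479 = -2251768/8475 - 43268/16479 = -12491193724/46553175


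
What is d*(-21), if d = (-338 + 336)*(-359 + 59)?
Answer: -12600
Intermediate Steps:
d = 600 (d = -2*(-300) = 600)
d*(-21) = 600*(-21) = -12600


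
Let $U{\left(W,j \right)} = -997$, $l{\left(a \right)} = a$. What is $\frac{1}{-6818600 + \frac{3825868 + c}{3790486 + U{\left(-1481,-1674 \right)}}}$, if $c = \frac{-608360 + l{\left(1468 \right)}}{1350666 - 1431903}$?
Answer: $- \frac{23680516761}{161467947678658784} \approx -1.4666 \cdot 10^{-7}$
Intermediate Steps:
$c = \frac{46684}{6249}$ ($c = \frac{-608360 + 1468}{1350666 - 1431903} = - \frac{606892}{-81237} = \left(-606892\right) \left(- \frac{1}{81237}\right) = \frac{46684}{6249} \approx 7.4706$)
$\frac{1}{-6818600 + \frac{3825868 + c}{3790486 + U{\left(-1481,-1674 \right)}}} = \frac{1}{-6818600 + \frac{3825868 + \frac{46684}{6249}}{3790486 - 997}} = \frac{1}{-6818600 + \frac{23907895816}{6249 \cdot 3789489}} = \frac{1}{-6818600 + \frac{23907895816}{6249} \cdot \frac{1}{3789489}} = \frac{1}{-6818600 + \frac{23907895816}{23680516761}} = \frac{1}{- \frac{161467947678658784}{23680516761}} = - \frac{23680516761}{161467947678658784}$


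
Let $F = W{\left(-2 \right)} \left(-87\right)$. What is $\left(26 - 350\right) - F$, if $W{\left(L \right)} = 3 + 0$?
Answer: $-63$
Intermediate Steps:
$W{\left(L \right)} = 3$
$F = -261$ ($F = 3 \left(-87\right) = -261$)
$\left(26 - 350\right) - F = \left(26 - 350\right) - -261 = \left(26 - 350\right) + 261 = -324 + 261 = -63$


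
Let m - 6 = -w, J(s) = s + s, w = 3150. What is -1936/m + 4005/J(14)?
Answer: 1580741/11004 ≈ 143.65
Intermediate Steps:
J(s) = 2*s
m = -3144 (m = 6 - 1*3150 = 6 - 3150 = -3144)
-1936/m + 4005/J(14) = -1936/(-3144) + 4005/((2*14)) = -1936*(-1/3144) + 4005/28 = 242/393 + 4005*(1/28) = 242/393 + 4005/28 = 1580741/11004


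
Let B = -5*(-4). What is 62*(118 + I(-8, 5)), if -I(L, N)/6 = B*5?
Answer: -29884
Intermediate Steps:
B = 20
I(L, N) = -600 (I(L, N) = -120*5 = -6*100 = -600)
62*(118 + I(-8, 5)) = 62*(118 - 600) = 62*(-482) = -29884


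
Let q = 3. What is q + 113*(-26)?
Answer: -2935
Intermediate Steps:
q + 113*(-26) = 3 + 113*(-26) = 3 - 2938 = -2935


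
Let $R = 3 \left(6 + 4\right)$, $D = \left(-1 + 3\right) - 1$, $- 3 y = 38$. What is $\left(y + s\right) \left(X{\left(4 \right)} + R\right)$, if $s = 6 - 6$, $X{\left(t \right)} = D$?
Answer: $- \frac{1178}{3} \approx -392.67$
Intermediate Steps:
$y = - \frac{38}{3}$ ($y = \left(- \frac{1}{3}\right) 38 = - \frac{38}{3} \approx -12.667$)
$D = 1$ ($D = 2 - 1 = 1$)
$X{\left(t \right)} = 1$
$R = 30$ ($R = 3 \cdot 10 = 30$)
$s = 0$ ($s = 6 - 6 = 0$)
$\left(y + s\right) \left(X{\left(4 \right)} + R\right) = \left(- \frac{38}{3} + 0\right) \left(1 + 30\right) = \left(- \frac{38}{3}\right) 31 = - \frac{1178}{3}$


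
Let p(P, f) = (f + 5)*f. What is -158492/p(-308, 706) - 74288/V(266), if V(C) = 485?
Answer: -18683459414/121726755 ≈ -153.49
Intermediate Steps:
p(P, f) = f*(5 + f) (p(P, f) = (5 + f)*f = f*(5 + f))
-158492/p(-308, 706) - 74288/V(266) = -158492*1/(706*(5 + 706)) - 74288/485 = -158492/(706*711) - 74288*1/485 = -158492/501966 - 74288/485 = -158492*1/501966 - 74288/485 = -79246/250983 - 74288/485 = -18683459414/121726755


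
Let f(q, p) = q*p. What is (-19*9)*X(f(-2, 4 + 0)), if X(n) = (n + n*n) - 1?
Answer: -9405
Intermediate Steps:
f(q, p) = p*q
X(n) = -1 + n + n² (X(n) = (n + n²) - 1 = -1 + n + n²)
(-19*9)*X(f(-2, 4 + 0)) = (-19*9)*(-1 + (4 + 0)*(-2) + ((4 + 0)*(-2))²) = -171*(-1 + 4*(-2) + (4*(-2))²) = -171*(-1 - 8 + (-8)²) = -171*(-1 - 8 + 64) = -171*55 = -9405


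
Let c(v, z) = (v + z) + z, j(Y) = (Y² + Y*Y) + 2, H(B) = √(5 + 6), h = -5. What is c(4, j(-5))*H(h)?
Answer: 108*√11 ≈ 358.20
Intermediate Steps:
H(B) = √11
j(Y) = 2 + 2*Y² (j(Y) = (Y² + Y²) + 2 = 2*Y² + 2 = 2 + 2*Y²)
c(v, z) = v + 2*z
c(4, j(-5))*H(h) = (4 + 2*(2 + 2*(-5)²))*√11 = (4 + 2*(2 + 2*25))*√11 = (4 + 2*(2 + 50))*√11 = (4 + 2*52)*√11 = (4 + 104)*√11 = 108*√11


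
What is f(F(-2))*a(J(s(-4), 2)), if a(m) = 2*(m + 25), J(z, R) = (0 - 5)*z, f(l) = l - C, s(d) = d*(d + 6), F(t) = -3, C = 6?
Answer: -1170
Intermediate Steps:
s(d) = d*(6 + d)
f(l) = -6 + l (f(l) = l - 1*6 = l - 6 = -6 + l)
J(z, R) = -5*z
a(m) = 50 + 2*m (a(m) = 2*(25 + m) = 50 + 2*m)
f(F(-2))*a(J(s(-4), 2)) = (-6 - 3)*(50 + 2*(-(-20)*(6 - 4))) = -9*(50 + 2*(-(-20)*2)) = -9*(50 + 2*(-5*(-8))) = -9*(50 + 2*40) = -9*(50 + 80) = -9*130 = -1170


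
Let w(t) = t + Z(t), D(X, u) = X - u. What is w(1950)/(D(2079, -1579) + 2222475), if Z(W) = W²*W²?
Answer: 1112231250150/171241 ≈ 6.4951e+6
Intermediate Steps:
Z(W) = W⁴
w(t) = t + t⁴
w(1950)/(D(2079, -1579) + 2222475) = (1950 + 1950⁴)/((2079 - 1*(-1579)) + 2222475) = (1950 + 14459006250000)/((2079 + 1579) + 2222475) = 14459006251950/(3658 + 2222475) = 14459006251950/2226133 = 14459006251950*(1/2226133) = 1112231250150/171241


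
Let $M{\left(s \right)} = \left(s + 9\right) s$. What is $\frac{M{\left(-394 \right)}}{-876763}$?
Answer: $- \frac{151690}{876763} \approx -0.17301$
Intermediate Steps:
$M{\left(s \right)} = s \left(9 + s\right)$ ($M{\left(s \right)} = \left(9 + s\right) s = s \left(9 + s\right)$)
$\frac{M{\left(-394 \right)}}{-876763} = \frac{\left(-394\right) \left(9 - 394\right)}{-876763} = \left(-394\right) \left(-385\right) \left(- \frac{1}{876763}\right) = 151690 \left(- \frac{1}{876763}\right) = - \frac{151690}{876763}$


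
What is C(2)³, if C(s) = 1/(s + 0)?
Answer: ⅛ ≈ 0.12500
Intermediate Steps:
C(s) = 1/s
C(2)³ = (1/2)³ = (½)³ = ⅛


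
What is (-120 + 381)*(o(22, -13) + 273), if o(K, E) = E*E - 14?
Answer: 111708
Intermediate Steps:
o(K, E) = -14 + E² (o(K, E) = E² - 14 = -14 + E²)
(-120 + 381)*(o(22, -13) + 273) = (-120 + 381)*((-14 + (-13)²) + 273) = 261*((-14 + 169) + 273) = 261*(155 + 273) = 261*428 = 111708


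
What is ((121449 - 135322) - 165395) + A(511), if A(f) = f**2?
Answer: 81853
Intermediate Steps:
((121449 - 135322) - 165395) + A(511) = ((121449 - 135322) - 165395) + 511**2 = (-13873 - 165395) + 261121 = -179268 + 261121 = 81853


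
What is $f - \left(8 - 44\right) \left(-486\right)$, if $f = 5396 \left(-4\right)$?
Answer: $-39080$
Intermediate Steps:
$f = -21584$
$f - \left(8 - 44\right) \left(-486\right) = -21584 - \left(8 - 44\right) \left(-486\right) = -21584 - \left(-36\right) \left(-486\right) = -21584 - 17496 = -39080$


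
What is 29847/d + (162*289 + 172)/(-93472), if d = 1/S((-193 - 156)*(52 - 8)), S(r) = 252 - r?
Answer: 171433526983/368 ≈ 4.6585e+8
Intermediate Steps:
d = 1/15608 (d = 1/(252 - (-193 - 156)*(52 - 8)) = 1/(252 - (-349)*44) = 1/(252 - 1*(-15356)) = 1/(252 + 15356) = 1/15608 ≈ 6.4070e-5)
29847/d + (162*289 + 172)/(-93472) = 29847/(1/15608) + (162*289 + 172)/(-93472) = 29847*15608 + (46818 + 172)*(-1/93472) = 465851976 + 46990*(-1/93472) = 465851976 - 185/368 = 171433526983/368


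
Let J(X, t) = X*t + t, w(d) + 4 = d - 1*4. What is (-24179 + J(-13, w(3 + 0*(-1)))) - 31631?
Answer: -55750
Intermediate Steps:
w(d) = -8 + d (w(d) = -4 + (d - 1*4) = -4 + (d - 4) = -4 + (-4 + d) = -8 + d)
J(X, t) = t + X*t
(-24179 + J(-13, w(3 + 0*(-1)))) - 31631 = (-24179 + (-8 + (3 + 0*(-1)))*(1 - 13)) - 31631 = (-24179 + (-8 + (3 + 0))*(-12)) - 31631 = (-24179 + (-8 + 3)*(-12)) - 31631 = (-24179 - 5*(-12)) - 31631 = (-24179 + 60) - 31631 = -24119 - 31631 = -55750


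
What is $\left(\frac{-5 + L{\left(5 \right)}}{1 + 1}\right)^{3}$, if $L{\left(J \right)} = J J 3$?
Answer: $42875$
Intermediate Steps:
$L{\left(J \right)} = 3 J^{2}$ ($L{\left(J \right)} = J^{2} \cdot 3 = 3 J^{2}$)
$\left(\frac{-5 + L{\left(5 \right)}}{1 + 1}\right)^{3} = \left(\frac{-5 + 3 \cdot 5^{2}}{1 + 1}\right)^{3} = \left(\frac{-5 + 3 \cdot 25}{2}\right)^{3} = \left(\left(-5 + 75\right) \frac{1}{2}\right)^{3} = \left(70 \cdot \frac{1}{2}\right)^{3} = 35^{3} = 42875$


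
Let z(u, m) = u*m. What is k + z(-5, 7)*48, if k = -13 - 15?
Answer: -1708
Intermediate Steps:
z(u, m) = m*u
k = -28
k + z(-5, 7)*48 = -28 + (7*(-5))*48 = -28 - 35*48 = -28 - 1680 = -1708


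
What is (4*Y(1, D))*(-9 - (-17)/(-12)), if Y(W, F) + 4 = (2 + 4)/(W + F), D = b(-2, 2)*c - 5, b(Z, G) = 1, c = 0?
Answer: 1375/6 ≈ 229.17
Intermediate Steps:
D = -5 (D = 1*0 - 5 = 0 - 5 = -5)
Y(W, F) = -4 + 6/(F + W) (Y(W, F) = -4 + (2 + 4)/(W + F) = -4 + 6/(F + W))
(4*Y(1, D))*(-9 - (-17)/(-12)) = (4*(2*(3 - 2*(-5) - 2*1)/(-5 + 1)))*(-9 - (-17)/(-12)) = (4*(2*(3 + 10 - 2)/(-4)))*(-9 - (-17)*(-1)/12) = (4*(2*(-¼)*11))*(-9 - 1*17/12) = (4*(-11/2))*(-9 - 17/12) = -22*(-125/12) = 1375/6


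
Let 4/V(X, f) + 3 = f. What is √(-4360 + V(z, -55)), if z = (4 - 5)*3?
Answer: I*√3666818/29 ≈ 66.031*I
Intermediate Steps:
z = -3 (z = -1*3 = -3)
V(X, f) = 4/(-3 + f)
√(-4360 + V(z, -55)) = √(-4360 + 4/(-3 - 55)) = √(-4360 + 4/(-58)) = √(-4360 + 4*(-1/58)) = √(-4360 - 2/29) = √(-126442/29) = I*√3666818/29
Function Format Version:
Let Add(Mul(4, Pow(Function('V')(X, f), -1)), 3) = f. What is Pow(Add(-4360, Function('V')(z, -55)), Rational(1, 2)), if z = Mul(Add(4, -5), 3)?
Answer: Mul(Rational(1, 29), I, Pow(3666818, Rational(1, 2))) ≈ Mul(66.031, I)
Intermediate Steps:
z = -3 (z = Mul(-1, 3) = -3)
Function('V')(X, f) = Mul(4, Pow(Add(-3, f), -1))
Pow(Add(-4360, Function('V')(z, -55)), Rational(1, 2)) = Pow(Add(-4360, Mul(4, Pow(Add(-3, -55), -1))), Rational(1, 2)) = Pow(Add(-4360, Mul(4, Pow(-58, -1))), Rational(1, 2)) = Pow(Add(-4360, Mul(4, Rational(-1, 58))), Rational(1, 2)) = Pow(Add(-4360, Rational(-2, 29)), Rational(1, 2)) = Pow(Rational(-126442, 29), Rational(1, 2)) = Mul(Rational(1, 29), I, Pow(3666818, Rational(1, 2)))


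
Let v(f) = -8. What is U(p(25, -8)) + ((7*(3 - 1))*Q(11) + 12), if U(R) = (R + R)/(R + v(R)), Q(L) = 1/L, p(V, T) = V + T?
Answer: 1688/99 ≈ 17.051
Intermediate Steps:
p(V, T) = T + V
U(R) = 2*R/(-8 + R) (U(R) = (R + R)/(R - 8) = (2*R)/(-8 + R) = 2*R/(-8 + R))
U(p(25, -8)) + ((7*(3 - 1))*Q(11) + 12) = 2*(-8 + 25)/(-8 + (-8 + 25)) + ((7*(3 - 1))/11 + 12) = 2*17/(-8 + 17) + ((7*2)*(1/11) + 12) = 2*17/9 + (14*(1/11) + 12) = 2*17*(1/9) + (14/11 + 12) = 34/9 + 146/11 = 1688/99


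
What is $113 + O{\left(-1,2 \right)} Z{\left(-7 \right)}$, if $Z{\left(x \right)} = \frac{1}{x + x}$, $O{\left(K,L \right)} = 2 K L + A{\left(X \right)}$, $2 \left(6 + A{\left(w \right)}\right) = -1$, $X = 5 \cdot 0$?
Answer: $\frac{455}{4} \approx 113.75$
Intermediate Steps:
$X = 0$
$A{\left(w \right)} = - \frac{13}{2}$ ($A{\left(w \right)} = -6 + \frac{1}{2} \left(-1\right) = -6 - \frac{1}{2} = - \frac{13}{2}$)
$O{\left(K,L \right)} = - \frac{13}{2} + 2 K L$ ($O{\left(K,L \right)} = 2 K L - \frac{13}{2} = - \frac{13}{2} + 2 K L$)
$Z{\left(x \right)} = \frac{1}{2 x}$
$113 + O{\left(-1,2 \right)} Z{\left(-7 \right)} = 113 + \left(- \frac{13}{2} + 2 \left(-1\right) 2\right) \frac{1}{2 \left(-7\right)} = 113 + \left(- \frac{13}{2} - 4\right) \frac{1}{2} \left(- \frac{1}{7}\right) = 113 - - \frac{3}{4} = 113 + \frac{3}{4} = \frac{455}{4}$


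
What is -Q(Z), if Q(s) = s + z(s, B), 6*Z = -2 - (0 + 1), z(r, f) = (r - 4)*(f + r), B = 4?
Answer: 65/4 ≈ 16.250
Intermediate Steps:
z(r, f) = (-4 + r)*(f + r)
Z = -1/2 (Z = (-2 - (0 + 1))/6 = (-2 - 1*1)/6 = (-2 - 1)/6 = (1/6)*(-3) = -1/2 ≈ -0.50000)
Q(s) = -16 + s + s**2 (Q(s) = s + (s**2 - 4*4 - 4*s + 4*s) = s + (s**2 - 16 - 4*s + 4*s) = s + (-16 + s**2) = -16 + s + s**2)
-Q(Z) = -(-16 - 1/2 + (-1/2)**2) = -(-16 - 1/2 + 1/4) = -1*(-65/4) = 65/4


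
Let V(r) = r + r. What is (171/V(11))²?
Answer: 29241/484 ≈ 60.415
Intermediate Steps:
V(r) = 2*r
(171/V(11))² = (171/((2*11)))² = (171/22)² = 29241/484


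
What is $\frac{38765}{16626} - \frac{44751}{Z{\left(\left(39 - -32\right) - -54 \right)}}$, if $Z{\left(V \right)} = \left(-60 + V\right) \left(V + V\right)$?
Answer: $- \frac{28524719}{67543125} \approx -0.42232$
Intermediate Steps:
$Z{\left(V \right)} = 2 V \left(-60 + V\right)$ ($Z{\left(V \right)} = \left(-60 + V\right) 2 V = 2 V \left(-60 + V\right)$)
$\frac{38765}{16626} - \frac{44751}{Z{\left(\left(39 - -32\right) - -54 \right)}} = \frac{38765}{16626} - \frac{44751}{2 \left(\left(39 - -32\right) - -54\right) \left(-60 + \left(\left(39 - -32\right) - -54\right)\right)} = 38765 \cdot \frac{1}{16626} - \frac{44751}{2 \left(\left(39 + 32\right) + 54\right) \left(-60 + \left(\left(39 + 32\right) + 54\right)\right)} = \frac{38765}{16626} - \frac{44751}{2 \left(71 + 54\right) \left(-60 + \left(71 + 54\right)\right)} = \frac{38765}{16626} - \frac{44751}{2 \cdot 125 \left(-60 + 125\right)} = \frac{38765}{16626} - \frac{44751}{2 \cdot 125 \cdot 65} = \frac{38765}{16626} - \frac{44751}{16250} = - \frac{28524719}{67543125}$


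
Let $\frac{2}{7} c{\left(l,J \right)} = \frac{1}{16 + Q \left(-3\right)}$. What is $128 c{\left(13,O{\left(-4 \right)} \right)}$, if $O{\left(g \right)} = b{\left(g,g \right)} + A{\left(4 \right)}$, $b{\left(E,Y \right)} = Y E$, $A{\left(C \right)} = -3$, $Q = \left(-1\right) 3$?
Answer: $\frac{448}{25} \approx 17.92$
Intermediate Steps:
$Q = -3$
$b{\left(E,Y \right)} = E Y$
$O{\left(g \right)} = -3 + g^{2}$ ($O{\left(g \right)} = g g - 3 = g^{2} - 3 = -3 + g^{2}$)
$c{\left(l,J \right)} = \frac{7}{50}$ ($c{\left(l,J \right)} = \frac{7}{2 \left(16 - -9\right)} = \frac{7}{2 \left(16 + 9\right)} = \frac{7}{2 \cdot 25} = \frac{7}{2} \cdot \frac{1}{25} = \frac{7}{50}$)
$128 c{\left(13,O{\left(-4 \right)} \right)} = 128 \cdot \frac{7}{50} = \frac{448}{25}$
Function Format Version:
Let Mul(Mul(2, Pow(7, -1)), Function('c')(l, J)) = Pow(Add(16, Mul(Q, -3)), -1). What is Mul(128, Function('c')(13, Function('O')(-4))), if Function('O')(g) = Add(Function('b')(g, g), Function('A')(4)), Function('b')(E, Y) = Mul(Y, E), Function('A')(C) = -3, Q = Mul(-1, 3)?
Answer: Rational(448, 25) ≈ 17.920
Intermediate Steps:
Q = -3
Function('b')(E, Y) = Mul(E, Y)
Function('O')(g) = Add(-3, Pow(g, 2)) (Function('O')(g) = Add(Mul(g, g), -3) = Add(Pow(g, 2), -3) = Add(-3, Pow(g, 2)))
Function('c')(l, J) = Rational(7, 50) (Function('c')(l, J) = Mul(Rational(7, 2), Pow(Add(16, Mul(-3, -3)), -1)) = Mul(Rational(7, 2), Pow(Add(16, 9), -1)) = Mul(Rational(7, 2), Pow(25, -1)) = Mul(Rational(7, 2), Rational(1, 25)) = Rational(7, 50))
Mul(128, Function('c')(13, Function('O')(-4))) = Mul(128, Rational(7, 50)) = Rational(448, 25)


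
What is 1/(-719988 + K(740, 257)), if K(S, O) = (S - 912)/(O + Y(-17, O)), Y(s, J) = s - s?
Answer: -257/185037088 ≈ -1.3889e-6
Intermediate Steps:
Y(s, J) = 0
K(S, O) = (-912 + S)/O (K(S, O) = (S - 912)/(O + 0) = (-912 + S)/O)
1/(-719988 + K(740, 257)) = 1/(-719988 + (-912 + 740)/257) = 1/(-719988 + (1/257)*(-172)) = 1/(-719988 - 172/257) = 1/(-185037088/257) = -257/185037088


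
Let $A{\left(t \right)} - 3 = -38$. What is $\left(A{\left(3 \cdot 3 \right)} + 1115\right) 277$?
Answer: $299160$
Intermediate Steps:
$A{\left(t \right)} = -35$ ($A{\left(t \right)} = 3 - 38 = -35$)
$\left(A{\left(3 \cdot 3 \right)} + 1115\right) 277 = \left(-35 + 1115\right) 277 = 1080 \cdot 277 = 299160$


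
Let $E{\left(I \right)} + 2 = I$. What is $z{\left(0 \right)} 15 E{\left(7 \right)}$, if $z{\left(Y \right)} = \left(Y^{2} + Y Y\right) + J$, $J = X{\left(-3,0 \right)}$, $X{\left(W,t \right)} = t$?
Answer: $0$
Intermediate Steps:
$J = 0$
$E{\left(I \right)} = -2 + I$
$z{\left(Y \right)} = 2 Y^{2}$ ($z{\left(Y \right)} = \left(Y^{2} + Y Y\right) + 0 = \left(Y^{2} + Y^{2}\right) + 0 = 2 Y^{2} + 0 = 2 Y^{2}$)
$z{\left(0 \right)} 15 E{\left(7 \right)} = 2 \cdot 0^{2} \cdot 15 \left(-2 + 7\right) = 2 \cdot 0 \cdot 15 \cdot 5 = 0 \cdot 15 \cdot 5 = 0 \cdot 5 = 0$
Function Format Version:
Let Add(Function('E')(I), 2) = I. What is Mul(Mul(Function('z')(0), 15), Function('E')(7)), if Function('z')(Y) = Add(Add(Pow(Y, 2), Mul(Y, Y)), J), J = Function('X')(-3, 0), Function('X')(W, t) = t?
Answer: 0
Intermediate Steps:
J = 0
Function('E')(I) = Add(-2, I)
Function('z')(Y) = Mul(2, Pow(Y, 2)) (Function('z')(Y) = Add(Add(Pow(Y, 2), Mul(Y, Y)), 0) = Add(Add(Pow(Y, 2), Pow(Y, 2)), 0) = Add(Mul(2, Pow(Y, 2)), 0) = Mul(2, Pow(Y, 2)))
Mul(Mul(Function('z')(0), 15), Function('E')(7)) = Mul(Mul(Mul(2, Pow(0, 2)), 15), Add(-2, 7)) = Mul(Mul(Mul(2, 0), 15), 5) = Mul(Mul(0, 15), 5) = Mul(0, 5) = 0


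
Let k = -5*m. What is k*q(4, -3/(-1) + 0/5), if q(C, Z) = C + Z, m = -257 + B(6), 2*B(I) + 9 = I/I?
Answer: 9135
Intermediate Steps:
B(I) = -4 (B(I) = -9/2 + (I/I)/2 = -9/2 + (½)*1 = -9/2 + ½ = -4)
m = -261 (m = -257 - 4 = -261)
k = 1305 (k = -5*(-261) = 1305)
k*q(4, -3/(-1) + 0/5) = 1305*(4 + (-3/(-1) + 0/5)) = 1305*(4 + (-3*(-1) + 0*(⅕))) = 1305*(4 + (3 + 0)) = 1305*(4 + 3) = 1305*7 = 9135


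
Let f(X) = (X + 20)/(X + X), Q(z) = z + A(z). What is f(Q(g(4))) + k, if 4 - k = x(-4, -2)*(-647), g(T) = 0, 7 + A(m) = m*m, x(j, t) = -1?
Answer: -9015/14 ≈ -643.93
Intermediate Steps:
A(m) = -7 + m² (A(m) = -7 + m*m = -7 + m²)
k = -643 (k = 4 - (-1)*(-647) = 4 - 1*647 = 4 - 647 = -643)
Q(z) = -7 + z + z² (Q(z) = z + (-7 + z²) = -7 + z + z²)
f(X) = (20 + X)/(2*X) (f(X) = (20 + X)/((2*X)) = (20 + X)*(1/(2*X)) = (20 + X)/(2*X))
f(Q(g(4))) + k = (20 + (-7 + 0 + 0²))/(2*(-7 + 0 + 0²)) - 643 = (20 + (-7 + 0 + 0))/(2*(-7 + 0 + 0)) - 643 = (½)*(20 - 7)/(-7) - 643 = (½)*(-⅐)*13 - 643 = -13/14 - 643 = -9015/14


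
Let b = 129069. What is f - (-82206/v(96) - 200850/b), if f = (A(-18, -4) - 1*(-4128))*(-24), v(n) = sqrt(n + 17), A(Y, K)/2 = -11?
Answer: -4239591562/43023 + 82206*sqrt(113)/113 ≈ -90809.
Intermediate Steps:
A(Y, K) = -22 (A(Y, K) = 2*(-11) = -22)
v(n) = sqrt(17 + n)
f = -98544 (f = (-22 - 1*(-4128))*(-24) = (-22 + 4128)*(-24) = 4106*(-24) = -98544)
f - (-82206/v(96) - 200850/b) = -98544 - (-82206/sqrt(17 + 96) - 200850/129069) = -98544 - (-82206*sqrt(113)/113 - 200850*1/129069) = -98544 - (-82206*sqrt(113)/113 - 66950/43023) = -98544 - (-66950/43023 - 82206*sqrt(113)/113) = -98544 + (66950/43023 + 82206*sqrt(113)/113) = -4239591562/43023 + 82206*sqrt(113)/113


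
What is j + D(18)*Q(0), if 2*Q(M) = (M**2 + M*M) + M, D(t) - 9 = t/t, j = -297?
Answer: -297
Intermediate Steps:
D(t) = 10 (D(t) = 9 + t/t = 9 + 1 = 10)
Q(M) = M**2 + M/2 (Q(M) = ((M**2 + M*M) + M)/2 = ((M**2 + M**2) + M)/2 = (2*M**2 + M)/2 = (M + 2*M**2)/2 = M**2 + M/2)
j + D(18)*Q(0) = -297 + 10*(0*(1/2 + 0)) = -297 + 10*(0*(1/2)) = -297 + 10*0 = -297 + 0 = -297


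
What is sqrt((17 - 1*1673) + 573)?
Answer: 19*I*sqrt(3) ≈ 32.909*I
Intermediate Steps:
sqrt((17 - 1*1673) + 573) = sqrt((17 - 1673) + 573) = sqrt(-1656 + 573) = sqrt(-1083) = 19*I*sqrt(3)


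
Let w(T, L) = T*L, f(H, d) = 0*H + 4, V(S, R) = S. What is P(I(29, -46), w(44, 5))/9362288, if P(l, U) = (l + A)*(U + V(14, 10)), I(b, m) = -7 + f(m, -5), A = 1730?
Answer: 15543/360088 ≈ 0.043164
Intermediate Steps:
f(H, d) = 4 (f(H, d) = 0 + 4 = 4)
w(T, L) = L*T
I(b, m) = -3 (I(b, m) = -7 + 4 = -3)
P(l, U) = (14 + U)*(1730 + l) (P(l, U) = (l + 1730)*(U + 14) = (1730 + l)*(14 + U) = (14 + U)*(1730 + l))
P(I(29, -46), w(44, 5))/9362288 = (24220 + 14*(-3) + 1730*(5*44) + (5*44)*(-3))/9362288 = (24220 - 42 + 1730*220 + 220*(-3))*(1/9362288) = (24220 - 42 + 380600 - 660)*(1/9362288) = 404118*(1/9362288) = 15543/360088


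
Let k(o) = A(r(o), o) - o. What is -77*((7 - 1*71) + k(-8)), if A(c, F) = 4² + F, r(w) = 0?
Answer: 3696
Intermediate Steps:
A(c, F) = 16 + F
k(o) = 16 (k(o) = (16 + o) - o = 16)
-77*((7 - 1*71) + k(-8)) = -77*((7 - 1*71) + 16) = -77*((7 - 71) + 16) = -77*(-64 + 16) = -77*(-48) = 3696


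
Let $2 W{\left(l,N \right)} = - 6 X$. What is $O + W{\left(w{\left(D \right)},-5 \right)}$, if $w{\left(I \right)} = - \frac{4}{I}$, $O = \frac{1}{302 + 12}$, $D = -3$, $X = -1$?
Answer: $\frac{943}{314} \approx 3.0032$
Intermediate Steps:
$O = \frac{1}{314} \approx 0.0031847$
$W{\left(l,N \right)} = 3$ ($W{\left(l,N \right)} = \frac{\left(-6\right) \left(-1\right)}{2} = \frac{1}{2} \cdot 6 = 3$)
$O + W{\left(w{\left(D \right)},-5 \right)} = \frac{1}{314} + 3 = \frac{943}{314}$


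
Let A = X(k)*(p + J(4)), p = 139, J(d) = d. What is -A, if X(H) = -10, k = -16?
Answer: 1430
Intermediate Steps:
A = -1430 (A = -10*(139 + 4) = -10*143 = -1430)
-A = -1*(-1430) = 1430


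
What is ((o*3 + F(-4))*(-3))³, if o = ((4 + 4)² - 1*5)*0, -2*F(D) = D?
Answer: -216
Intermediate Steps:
F(D) = -D/2
o = 0 (o = (8² - 5)*0 = (64 - 5)*0 = 59*0 = 0)
((o*3 + F(-4))*(-3))³ = ((0*3 - ½*(-4))*(-3))³ = ((0 + 2)*(-3))³ = (2*(-3))³ = (-6)³ = -216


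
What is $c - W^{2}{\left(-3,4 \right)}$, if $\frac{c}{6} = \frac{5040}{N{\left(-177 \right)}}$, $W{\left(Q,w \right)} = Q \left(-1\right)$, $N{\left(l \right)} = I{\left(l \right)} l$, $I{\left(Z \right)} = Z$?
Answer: $- \frac{27969}{3481} \approx -8.0348$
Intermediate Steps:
$N{\left(l \right)} = l^{2}$ ($N{\left(l \right)} = l l = l^{2}$)
$W{\left(Q,w \right)} = - Q$
$c = \frac{3360}{3481}$ ($c = 6 \frac{5040}{\left(-177\right)^{2}} = 6 \cdot \frac{5040}{31329} = 6 \cdot 5040 \cdot \frac{1}{31329} = 6 \cdot \frac{560}{3481} = \frac{3360}{3481} \approx 0.96524$)
$c - W^{2}{\left(-3,4 \right)} = \frac{3360}{3481} - \left(\left(-1\right) \left(-3\right)\right)^{2} = \frac{3360}{3481} - 3^{2} = \frac{3360}{3481} - 9 = - \frac{27969}{3481}$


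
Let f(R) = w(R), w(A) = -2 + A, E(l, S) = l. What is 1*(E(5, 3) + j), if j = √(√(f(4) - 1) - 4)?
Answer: 5 + I*√3 ≈ 5.0 + 1.732*I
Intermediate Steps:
f(R) = -2 + R
j = I*√3 (j = √(√((-2 + 4) - 1) - 4) = √(√(2 - 1) - 4) = √(√1 - 4) = √(1 - 4) = √(-3) = I*√3 ≈ 1.732*I)
1*(E(5, 3) + j) = 1*(5 + I*√3) = 5 + I*√3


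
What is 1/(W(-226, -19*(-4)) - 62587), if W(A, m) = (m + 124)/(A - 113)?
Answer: -339/21217193 ≈ -1.5978e-5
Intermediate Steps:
W(A, m) = (124 + m)/(-113 + A)
1/(W(-226, -19*(-4)) - 62587) = 1/((124 - 19*(-4))/(-113 - 226) - 62587) = 1/((124 + 76)/(-339) - 62587) = 1/(-1/339*200 - 62587) = 1/(-200/339 - 62587) = 1/(-21217193/339) = -339/21217193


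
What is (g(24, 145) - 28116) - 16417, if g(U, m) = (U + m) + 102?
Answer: -44262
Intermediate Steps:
g(U, m) = 102 + U + m
(g(24, 145) - 28116) - 16417 = ((102 + 24 + 145) - 28116) - 16417 = (271 - 28116) - 16417 = -27845 - 16417 = -44262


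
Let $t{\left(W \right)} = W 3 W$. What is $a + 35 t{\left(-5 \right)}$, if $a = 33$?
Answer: $2658$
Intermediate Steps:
$t{\left(W \right)} = 3 W^{2}$ ($t{\left(W \right)} = 3 W W = 3 W^{2}$)
$a + 35 t{\left(-5 \right)} = 33 + 35 \cdot 3 \left(-5\right)^{2} = 33 + 35 \cdot 3 \cdot 25 = 33 + 35 \cdot 75 = 33 + 2625 = 2658$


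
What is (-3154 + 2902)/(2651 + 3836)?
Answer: -252/6487 ≈ -0.038847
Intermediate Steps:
(-3154 + 2902)/(2651 + 3836) = -252/6487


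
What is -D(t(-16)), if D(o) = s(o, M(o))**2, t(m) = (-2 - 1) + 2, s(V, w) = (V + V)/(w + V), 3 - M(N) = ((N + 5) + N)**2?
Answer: -4/49 ≈ -0.081633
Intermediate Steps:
M(N) = 3 - (5 + 2*N)**2 (M(N) = 3 - ((N + 5) + N)**2 = 3 - ((5 + N) + N)**2 = 3 - (5 + 2*N)**2)
s(V, w) = 2*V/(V + w) (s(V, w) = (2*V)/(V + w) = 2*V/(V + w))
t(m) = -1 (t(m) = -3 + 2 = -1)
D(o) = 4*o**2/(3 + o - (5 + 2*o)**2)**2 (D(o) = (2*o/(o + (3 - (5 + 2*o)**2)))**2 = (2*o/(3 + o - (5 + 2*o)**2))**2 = 4*o**2/(3 + o - (5 + 2*o)**2)**2)
-D(t(-16)) = -4*(-1)**2/(3 - 1 - (5 + 2*(-1))**2)**2 = -4/(3 - 1 - (5 - 2)**2)**2 = -4/(3 - 1 - 1*3**2)**2 = -4/(3 - 1 - 1*9)**2 = -4/(3 - 1 - 9)**2 = -4/(-7)**2 = -4/49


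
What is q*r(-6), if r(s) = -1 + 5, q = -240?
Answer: -960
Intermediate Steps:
r(s) = 4
q*r(-6) = -240*4 = -960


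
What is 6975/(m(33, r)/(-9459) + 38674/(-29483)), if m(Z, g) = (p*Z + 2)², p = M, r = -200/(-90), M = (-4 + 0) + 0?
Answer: -1945185886575/864080066 ≈ -2251.2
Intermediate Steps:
M = -4 (M = -4 + 0 = -4)
r = 20/9 (r = -200*(-1/90) = 20/9 ≈ 2.2222)
p = -4
m(Z, g) = (2 - 4*Z)² (m(Z, g) = (-4*Z + 2)² = (2 - 4*Z)²)
6975/(m(33, r)/(-9459) + 38674/(-29483)) = 6975/((4*(1 - 2*33)²)/(-9459) + 38674/(-29483)) = 6975/((4*(1 - 66)²)*(-1/9459) + 38674*(-1/29483)) = 6975/((4*(-65)²)*(-1/9459) - 38674/29483) = 6975/((4*4225)*(-1/9459) - 38674/29483) = 6975/(16900*(-1/9459) - 38674/29483) = 6975/(-16900/9459 - 38674/29483) = 6975/(-864080066/278879697) = 6975*(-278879697/864080066) = -1945185886575/864080066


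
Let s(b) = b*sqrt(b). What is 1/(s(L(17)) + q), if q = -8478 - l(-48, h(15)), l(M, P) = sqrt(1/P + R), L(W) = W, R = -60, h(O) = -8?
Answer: 4/(-33912 + 68*sqrt(17) - I*sqrt(962)) ≈ -0.00011894 + 1.0969e-7*I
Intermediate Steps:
s(b) = b**(3/2)
l(M, P) = sqrt(-60 + 1/P) (l(M, P) = sqrt(1/P - 60) = sqrt(-60 + 1/P))
q = -8478 - I*sqrt(962)/4 (q = -8478 - sqrt(-60 + 1/(-8)) = -8478 - sqrt(-60 - 1/8) = -8478 - sqrt(-481/8) = -8478 - I*sqrt(962)/4 ≈ -8478.0 - 7.754*I)
1/(s(L(17)) + q) = 1/(17**(3/2) + (-8478 - I*sqrt(962)/4)) = 1/(17*sqrt(17) + (-8478 - I*sqrt(962)/4)) = 1/(-8478 + 17*sqrt(17) - I*sqrt(962)/4)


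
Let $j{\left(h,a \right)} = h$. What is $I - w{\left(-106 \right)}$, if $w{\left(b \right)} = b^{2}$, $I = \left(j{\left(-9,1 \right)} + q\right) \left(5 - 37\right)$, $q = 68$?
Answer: $-13124$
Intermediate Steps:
$I = -1888$ ($I = \left(-9 + 68\right) \left(5 - 37\right) = 59 \left(-32\right) = -1888$)
$I - w{\left(-106 \right)} = -1888 - \left(-106\right)^{2} = -1888 - 11236 = -13124$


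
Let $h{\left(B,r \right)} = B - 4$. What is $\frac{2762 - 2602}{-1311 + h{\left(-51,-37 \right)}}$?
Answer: $- \frac{80}{683} \approx -0.11713$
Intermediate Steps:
$h{\left(B,r \right)} = -4 + B$ ($h{\left(B,r \right)} = B - 4 = -4 + B$)
$\frac{2762 - 2602}{-1311 + h{\left(-51,-37 \right)}} = \frac{2762 - 2602}{-1311 - 55} = \frac{160}{-1311 - 55} = \frac{160}{-1366} = 160 \left(- \frac{1}{1366}\right) = - \frac{80}{683}$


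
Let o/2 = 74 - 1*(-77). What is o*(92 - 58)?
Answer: 10268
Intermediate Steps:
o = 302 (o = 2*(74 - 1*(-77)) = 2*(74 + 77) = 2*151 = 302)
o*(92 - 58) = 302*(92 - 58) = 302*34 = 10268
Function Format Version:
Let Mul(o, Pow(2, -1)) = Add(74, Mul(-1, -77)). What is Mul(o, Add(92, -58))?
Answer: 10268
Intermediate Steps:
o = 302 (o = Mul(2, Add(74, Mul(-1, -77))) = Mul(2, Add(74, 77)) = Mul(2, 151) = 302)
Mul(o, Add(92, -58)) = Mul(302, Add(92, -58)) = Mul(302, 34) = 10268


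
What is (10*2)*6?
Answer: 120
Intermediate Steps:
(10*2)*6 = 20*6 = 120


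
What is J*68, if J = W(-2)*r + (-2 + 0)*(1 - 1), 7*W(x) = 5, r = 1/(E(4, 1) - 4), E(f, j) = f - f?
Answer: -85/7 ≈ -12.143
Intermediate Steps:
E(f, j) = 0
r = -¼ (r = 1/(0 - 4) = 1/(-4) = -¼ ≈ -0.25000)
W(x) = 5/7 (W(x) = (⅐)*5 = 5/7)
J = -5/28 (J = (5/7)*(-¼) + (-2 + 0)*(1 - 1) = -5/28 - 2*0 = -5/28 + 0 = -5/28 ≈ -0.17857)
J*68 = -5/28*68 = -85/7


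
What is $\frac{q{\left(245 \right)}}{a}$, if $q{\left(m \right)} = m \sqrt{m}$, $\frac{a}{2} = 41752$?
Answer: $\frac{1715 \sqrt{5}}{83504} \approx 0.045924$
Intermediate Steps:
$a = 83504$ ($a = 2 \cdot 41752 = 83504$)
$q{\left(m \right)} = m^{\frac{3}{2}}$
$\frac{q{\left(245 \right)}}{a} = \frac{245^{\frac{3}{2}}}{83504} = 1715 \sqrt{5} \cdot \frac{1}{83504} = \frac{1715 \sqrt{5}}{83504}$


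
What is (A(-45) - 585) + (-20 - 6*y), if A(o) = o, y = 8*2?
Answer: -746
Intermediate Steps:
y = 16
(A(-45) - 585) + (-20 - 6*y) = (-45 - 585) + (-20 - 6*16) = -630 + (-20 - 96) = -630 - 116 = -746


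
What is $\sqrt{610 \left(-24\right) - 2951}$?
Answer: $7 i \sqrt{359} \approx 132.63 i$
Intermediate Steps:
$\sqrt{610 \left(-24\right) - 2951} = \sqrt{-14640 - 2951} = \sqrt{-17591} = 7 i \sqrt{359}$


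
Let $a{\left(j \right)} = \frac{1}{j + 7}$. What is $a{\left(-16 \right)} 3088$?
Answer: $- \frac{3088}{9} \approx -343.11$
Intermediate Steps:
$a{\left(j \right)} = \frac{1}{7 + j}$
$a{\left(-16 \right)} 3088 = \frac{1}{7 - 16} \cdot 3088 = \frac{1}{-9} \cdot 3088 = \left(- \frac{1}{9}\right) 3088 = - \frac{3088}{9}$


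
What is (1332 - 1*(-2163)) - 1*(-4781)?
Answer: 8276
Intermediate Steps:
(1332 - 1*(-2163)) - 1*(-4781) = (1332 + 2163) + 4781 = 3495 + 4781 = 8276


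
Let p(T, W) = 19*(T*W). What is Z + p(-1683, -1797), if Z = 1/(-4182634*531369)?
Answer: 127712048671397789873/2222522045946 ≈ 5.7463e+7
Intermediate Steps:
p(T, W) = 19*T*W
Z = -1/2222522045946 (Z = -1/4182634*1/531369 = -1/2222522045946 ≈ -4.4994e-13)
Z + p(-1683, -1797) = -1/2222522045946 + 19*(-1683)*(-1797) = -1/2222522045946 + 57462669 = 127712048671397789873/2222522045946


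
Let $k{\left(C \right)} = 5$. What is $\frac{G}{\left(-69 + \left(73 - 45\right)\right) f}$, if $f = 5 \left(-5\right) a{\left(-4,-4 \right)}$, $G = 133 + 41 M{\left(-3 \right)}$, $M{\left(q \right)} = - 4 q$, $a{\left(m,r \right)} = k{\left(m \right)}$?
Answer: $\frac{5}{41} \approx 0.12195$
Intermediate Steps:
$a{\left(m,r \right)} = 5$
$G = 625$ ($G = 133 + 41 \left(\left(-4\right) \left(-3\right)\right) = 133 + 41 \cdot 12 = 133 + 492 = 625$)
$f = -125$ ($f = 5 \left(-5\right) 5 = \left(-25\right) 5 = -125$)
$\frac{G}{\left(-69 + \left(73 - 45\right)\right) f} = \frac{625}{\left(-69 + \left(73 - 45\right)\right) \left(-125\right)} = \frac{625}{\left(-69 + 28\right) \left(-125\right)} = \frac{625}{\left(-41\right) \left(-125\right)} = \frac{625}{5125} = 625 \cdot \frac{1}{5125} = \frac{5}{41}$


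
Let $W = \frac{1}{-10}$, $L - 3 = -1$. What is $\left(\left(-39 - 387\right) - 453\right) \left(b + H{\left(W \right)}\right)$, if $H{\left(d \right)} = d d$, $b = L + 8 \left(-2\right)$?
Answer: $\frac{1229721}{100} \approx 12297.0$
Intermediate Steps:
$L = 2$ ($L = 3 - 1 = 2$)
$b = -14$ ($b = 2 + 8 \left(-2\right) = 2 - 16 = -14$)
$W = - \frac{1}{10} \approx -0.1$
$H{\left(d \right)} = d^{2}$
$\left(\left(-39 - 387\right) - 453\right) \left(b + H{\left(W \right)}\right) = \left(\left(-39 - 387\right) - 453\right) \left(-14 + \left(- \frac{1}{10}\right)^{2}\right) = \left(-426 - 453\right) \left(-14 + \frac{1}{100}\right) = \left(-879\right) \left(- \frac{1399}{100}\right) = \frac{1229721}{100}$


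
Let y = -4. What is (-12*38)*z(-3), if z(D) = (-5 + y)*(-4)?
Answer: -16416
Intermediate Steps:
z(D) = 36 (z(D) = (-5 - 4)*(-4) = -9*(-4) = 36)
(-12*38)*z(-3) = -12*38*36 = -456*36 = -16416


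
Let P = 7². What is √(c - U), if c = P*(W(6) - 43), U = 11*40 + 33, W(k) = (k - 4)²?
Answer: 4*I*√149 ≈ 48.826*I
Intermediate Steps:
W(k) = (-4 + k)²
U = 473 (U = 440 + 33 = 473)
P = 49
c = -1911 (c = 49*((-4 + 6)² - 43) = 49*(2² - 43) = 49*(4 - 43) = 49*(-39) = -1911)
√(c - U) = √(-1911 - 1*473) = √(-1911 - 473) = √(-2384) = 4*I*√149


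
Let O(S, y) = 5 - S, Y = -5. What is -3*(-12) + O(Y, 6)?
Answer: 46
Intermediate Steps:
-3*(-12) + O(Y, 6) = -3*(-12) + (5 - 1*(-5)) = 36 + (5 + 5) = 36 + 10 = 46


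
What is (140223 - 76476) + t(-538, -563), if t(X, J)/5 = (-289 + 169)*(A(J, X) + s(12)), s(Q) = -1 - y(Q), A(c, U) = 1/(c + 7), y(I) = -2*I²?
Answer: -15074817/139 ≈ -1.0845e+5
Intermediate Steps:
A(c, U) = 1/(7 + c)
s(Q) = -1 + 2*Q² (s(Q) = -1 - (-2)*Q² = -1 + 2*Q²)
t(X, J) = -172200 - 600/(7 + J) (t(X, J) = 5*((-289 + 169)*(1/(7 + J) + (-1 + 2*12²))) = 5*(-120*(1/(7 + J) + (-1 + 2*144))) = 5*(-120*(1/(7 + J) + (-1 + 288))) = 5*(-120*(1/(7 + J) + 287)) = 5*(-120*(287 + 1/(7 + J))) = 5*(-34440 - 120/(7 + J)) = -172200 - 600/(7 + J))
(140223 - 76476) + t(-538, -563) = (140223 - 76476) + 600*(-2010 - 287*(-563))/(7 - 563) = 63747 + 600*(-2010 + 161581)/(-556) = 63747 + 600*(-1/556)*159571 = 63747 - 23935650/139 = -15074817/139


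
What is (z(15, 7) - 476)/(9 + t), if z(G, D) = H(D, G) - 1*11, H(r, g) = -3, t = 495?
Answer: -35/36 ≈ -0.97222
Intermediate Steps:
z(G, D) = -14 (z(G, D) = -3 - 1*11 = -3 - 11 = -14)
(z(15, 7) - 476)/(9 + t) = (-14 - 476)/(9 + 495) = -490/504 = -490*1/504 = -35/36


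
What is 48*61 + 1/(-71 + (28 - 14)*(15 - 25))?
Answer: 617807/211 ≈ 2928.0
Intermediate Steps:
48*61 + 1/(-71 + (28 - 14)*(15 - 25)) = 2928 + 1/(-71 + 14*(-10)) = 2928 + 1/(-71 - 140) = 2928 + 1/(-211) = 2928 - 1/211 = 617807/211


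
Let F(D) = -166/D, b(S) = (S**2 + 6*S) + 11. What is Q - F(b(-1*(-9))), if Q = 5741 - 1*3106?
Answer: 192438/73 ≈ 2636.1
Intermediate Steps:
Q = 2635 (Q = 5741 - 3106 = 2635)
b(S) = 11 + S**2 + 6*S
Q - F(b(-1*(-9))) = 2635 - (-166)/(11 + (-1*(-9))**2 + 6*(-1*(-9))) = 2635 - (-166)/(11 + 9**2 + 6*9) = 2635 - (-166)/(11 + 81 + 54) = 2635 - (-166)/146 = 2635 - 1*(-83/73) = 2635 + 83/73 = 192438/73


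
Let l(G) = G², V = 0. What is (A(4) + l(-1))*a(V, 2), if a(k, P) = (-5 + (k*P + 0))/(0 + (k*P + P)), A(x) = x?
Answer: -25/2 ≈ -12.500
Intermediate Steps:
a(k, P) = (-5 + P*k)/(P + P*k) (a(k, P) = (-5 + (P*k + 0))/(0 + (P*k + P)) = (-5 + P*k)/(0 + (P + P*k)) = (-5 + P*k)/(P + P*k))
(A(4) + l(-1))*a(V, 2) = (4 + (-1)²)*((-5 + 2*0)/(2*(1 + 0))) = (4 + 1)*((½)*(-5 + 0)/1) = 5*((½)*1*(-5)) = 5*(-5/2) = -25/2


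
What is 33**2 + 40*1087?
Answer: 44569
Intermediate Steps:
33**2 + 40*1087 = 1089 + 43480 = 44569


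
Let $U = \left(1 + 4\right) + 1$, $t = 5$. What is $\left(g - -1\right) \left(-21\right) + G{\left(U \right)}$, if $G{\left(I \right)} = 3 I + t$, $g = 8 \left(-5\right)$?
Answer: $842$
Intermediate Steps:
$g = -40$
$U = 6$ ($U = 5 + 1 = 6$)
$G{\left(I \right)} = 5 + 3 I$ ($G{\left(I \right)} = 3 I + 5 = 5 + 3 I$)
$\left(g - -1\right) \left(-21\right) + G{\left(U \right)} = \left(-40 - -1\right) \left(-21\right) + \left(5 + 3 \cdot 6\right) = \left(-40 + 1\right) \left(-21\right) + \left(5 + 18\right) = \left(-39\right) \left(-21\right) + 23 = 819 + 23 = 842$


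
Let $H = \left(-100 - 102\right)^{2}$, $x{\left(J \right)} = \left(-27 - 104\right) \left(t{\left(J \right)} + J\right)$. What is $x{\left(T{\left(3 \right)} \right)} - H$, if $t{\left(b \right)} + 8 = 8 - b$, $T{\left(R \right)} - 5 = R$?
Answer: $-40804$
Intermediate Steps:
$T{\left(R \right)} = 5 + R$
$t{\left(b \right)} = - b$ ($t{\left(b \right)} = -8 - \left(-8 + b\right) = - b$)
$x{\left(J \right)} = 0$ ($x{\left(J \right)} = \left(-27 - 104\right) \left(- J + J\right) = \left(-131\right) 0 = 0$)
$H = 40804$ ($H = \left(-202\right)^{2} = 40804$)
$x{\left(T{\left(3 \right)} \right)} - H = 0 - 40804 = -40804$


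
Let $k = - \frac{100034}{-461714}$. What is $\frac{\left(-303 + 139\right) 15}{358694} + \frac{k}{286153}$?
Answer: $- \frac{1055134416103}{153866736434831} \approx -0.0068575$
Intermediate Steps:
$k = \frac{4547}{20987}$ ($k = \left(-100034\right) \left(- \frac{1}{461714}\right) = \frac{4547}{20987} \approx 0.21666$)
$\frac{\left(-303 + 139\right) 15}{358694} + \frac{k}{286153} = \frac{\left(-303 + 139\right) 15}{358694} + \frac{4547}{20987 \cdot 286153} = \left(-164\right) 15 \cdot \frac{1}{358694} + \frac{4547}{20987} \cdot \frac{1}{286153} = \left(-2460\right) \frac{1}{358694} + \frac{4547}{6005493011} = - \frac{1230}{179347} + \frac{4547}{6005493011} = - \frac{1055134416103}{153866736434831}$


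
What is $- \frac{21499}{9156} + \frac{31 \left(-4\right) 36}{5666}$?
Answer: $- \frac{81342859}{25938948} \approx -3.1359$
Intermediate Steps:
$- \frac{21499}{9156} + \frac{31 \left(-4\right) 36}{5666} = \left(-21499\right) \frac{1}{9156} + \left(-124\right) 36 \cdot \frac{1}{5666} = - \frac{21499}{9156} - \frac{2232}{2833} = - \frac{81342859}{25938948}$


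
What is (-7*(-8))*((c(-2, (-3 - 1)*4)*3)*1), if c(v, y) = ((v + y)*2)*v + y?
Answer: 9408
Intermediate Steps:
c(v, y) = y + v*(2*v + 2*y) (c(v, y) = (2*v + 2*y)*v + y = v*(2*v + 2*y) + y = y + v*(2*v + 2*y))
(-7*(-8))*((c(-2, (-3 - 1)*4)*3)*1) = (-7*(-8))*((((-3 - 1)*4 + 2*(-2)² + 2*(-2)*((-3 - 1)*4))*3)*1) = 56*(((-4*4 + 2*4 + 2*(-2)*(-4*4))*3)*1) = 56*(((-16 + 8 + 2*(-2)*(-16))*3)*1) = 56*(((-16 + 8 + 64)*3)*1) = 56*((56*3)*1) = 56*(168*1) = 56*168 = 9408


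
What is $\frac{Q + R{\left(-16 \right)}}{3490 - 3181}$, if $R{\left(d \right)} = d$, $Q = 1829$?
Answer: $\frac{1813}{309} \approx 5.8673$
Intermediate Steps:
$\frac{Q + R{\left(-16 \right)}}{3490 - 3181} = \frac{1829 - 16}{3490 - 3181} = \frac{1813}{309}$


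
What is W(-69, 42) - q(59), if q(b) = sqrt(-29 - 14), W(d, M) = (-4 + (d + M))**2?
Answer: 961 - I*sqrt(43) ≈ 961.0 - 6.5574*I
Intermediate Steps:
W(d, M) = (-4 + M + d)**2 (W(d, M) = (-4 + (M + d))**2 = (-4 + M + d)**2)
q(b) = I*sqrt(43) (q(b) = sqrt(-43) = I*sqrt(43))
W(-69, 42) - q(59) = (-4 + 42 - 69)**2 - I*sqrt(43) = (-31)**2 - I*sqrt(43) = 961 - I*sqrt(43)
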